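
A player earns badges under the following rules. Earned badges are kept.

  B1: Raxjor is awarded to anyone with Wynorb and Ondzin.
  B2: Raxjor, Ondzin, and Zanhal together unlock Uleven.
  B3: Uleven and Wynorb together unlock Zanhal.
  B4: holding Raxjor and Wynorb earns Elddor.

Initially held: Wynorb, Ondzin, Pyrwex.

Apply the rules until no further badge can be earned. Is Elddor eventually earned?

With Wynorb and Ondzin, Raxjor is earned (B1).
With Raxjor and Wynorb, Elddor is earned (B4).

Yes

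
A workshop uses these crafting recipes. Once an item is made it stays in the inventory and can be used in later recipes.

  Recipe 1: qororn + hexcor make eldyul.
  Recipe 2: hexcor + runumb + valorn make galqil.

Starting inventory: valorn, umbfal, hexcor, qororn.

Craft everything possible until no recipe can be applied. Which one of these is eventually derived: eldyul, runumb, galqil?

eldyul

Using Recipe 1, qororn and hexcor make eldyul.
galqil would need hexcor, runumb, and valorn (Recipe 2), but runumb is never obtained. No rule produces runumb, and it is not given.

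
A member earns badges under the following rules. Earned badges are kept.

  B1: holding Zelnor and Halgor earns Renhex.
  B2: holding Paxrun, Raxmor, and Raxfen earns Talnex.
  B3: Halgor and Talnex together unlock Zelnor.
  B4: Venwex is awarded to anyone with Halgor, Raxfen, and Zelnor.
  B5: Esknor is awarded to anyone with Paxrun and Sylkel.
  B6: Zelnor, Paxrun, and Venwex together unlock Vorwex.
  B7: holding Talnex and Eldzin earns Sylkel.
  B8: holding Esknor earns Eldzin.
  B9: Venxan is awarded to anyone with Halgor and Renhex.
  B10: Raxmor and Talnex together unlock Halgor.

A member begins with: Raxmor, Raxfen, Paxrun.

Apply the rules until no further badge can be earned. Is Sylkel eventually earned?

No

Sylkel would need Talnex and Eldzin (B7), but Eldzin is never earned.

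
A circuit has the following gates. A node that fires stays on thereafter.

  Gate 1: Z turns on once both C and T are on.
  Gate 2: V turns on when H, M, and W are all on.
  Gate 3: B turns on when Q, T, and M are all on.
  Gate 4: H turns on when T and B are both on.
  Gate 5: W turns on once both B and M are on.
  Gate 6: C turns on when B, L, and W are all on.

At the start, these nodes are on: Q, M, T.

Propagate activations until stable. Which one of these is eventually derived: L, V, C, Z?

Gate 3: Q, T, and M on → B on.
T and B are on, so H turns on (Gate 4).
B and M are on, so W turns on (Gate 5).
Gate 2: H, M, and W on → V on.
C would need B, L, and W (Gate 6), but L never turns on. Z would need C and T (Gate 1), but C never turns on. No rule produces L, and it is not given.

V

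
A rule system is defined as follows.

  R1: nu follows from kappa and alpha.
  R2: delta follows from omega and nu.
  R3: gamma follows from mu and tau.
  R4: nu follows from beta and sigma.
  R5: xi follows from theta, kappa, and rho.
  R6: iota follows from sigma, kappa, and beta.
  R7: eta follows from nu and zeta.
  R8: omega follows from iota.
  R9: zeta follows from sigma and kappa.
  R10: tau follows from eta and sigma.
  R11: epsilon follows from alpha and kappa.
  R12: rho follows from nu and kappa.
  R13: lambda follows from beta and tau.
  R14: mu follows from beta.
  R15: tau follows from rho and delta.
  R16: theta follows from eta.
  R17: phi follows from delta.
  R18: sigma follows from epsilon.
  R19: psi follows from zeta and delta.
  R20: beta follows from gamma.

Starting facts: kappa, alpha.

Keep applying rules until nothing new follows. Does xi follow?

alpha and kappa hold, so epsilon follows (R11).
From kappa and alpha, R1 gives nu.
epsilon holds, so sigma follows (R18).
From nu and kappa, R12 gives rho.
From sigma and kappa, R9 gives zeta.
nu and zeta hold, so eta follows (R7).
From eta, R16 gives theta.
theta, kappa, and rho hold, so xi follows (R5).

Yes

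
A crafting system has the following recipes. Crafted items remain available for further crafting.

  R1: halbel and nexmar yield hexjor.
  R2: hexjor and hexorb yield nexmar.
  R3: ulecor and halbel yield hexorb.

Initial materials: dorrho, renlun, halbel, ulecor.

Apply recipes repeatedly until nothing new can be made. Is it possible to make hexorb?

Using R3, ulecor and halbel make hexorb.

Yes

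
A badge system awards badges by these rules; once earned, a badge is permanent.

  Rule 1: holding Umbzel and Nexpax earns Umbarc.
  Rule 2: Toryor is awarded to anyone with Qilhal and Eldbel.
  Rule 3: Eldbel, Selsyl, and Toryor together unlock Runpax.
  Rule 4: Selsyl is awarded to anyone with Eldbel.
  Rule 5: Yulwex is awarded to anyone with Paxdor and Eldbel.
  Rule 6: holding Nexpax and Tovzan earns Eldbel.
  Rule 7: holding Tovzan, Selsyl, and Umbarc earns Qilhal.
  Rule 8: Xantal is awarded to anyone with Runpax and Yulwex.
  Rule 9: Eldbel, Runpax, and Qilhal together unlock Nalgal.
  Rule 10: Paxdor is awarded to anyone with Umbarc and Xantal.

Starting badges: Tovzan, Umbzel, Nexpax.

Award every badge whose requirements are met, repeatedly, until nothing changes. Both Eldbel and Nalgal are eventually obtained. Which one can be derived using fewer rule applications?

Eldbel: With Nexpax and Tovzan, Eldbel is earned (Rule 6). [1 rule application]
Nalgal: With Umbzel and Nexpax, Umbarc is earned (Rule 1). With Nexpax and Tovzan, Eldbel is earned (Rule 6). With Eldbel, Selsyl is earned (Rule 4). With Tovzan, Selsyl, and Umbarc, Qilhal is earned (Rule 7). With Qilhal and Eldbel, Toryor is earned (Rule 2). With Eldbel, Selsyl, and Toryor, Runpax is earned (Rule 3). With Eldbel, Runpax, and Qilhal, Nalgal is earned (Rule 9). [7 rule applications]
Eldbel needs fewer.

Eldbel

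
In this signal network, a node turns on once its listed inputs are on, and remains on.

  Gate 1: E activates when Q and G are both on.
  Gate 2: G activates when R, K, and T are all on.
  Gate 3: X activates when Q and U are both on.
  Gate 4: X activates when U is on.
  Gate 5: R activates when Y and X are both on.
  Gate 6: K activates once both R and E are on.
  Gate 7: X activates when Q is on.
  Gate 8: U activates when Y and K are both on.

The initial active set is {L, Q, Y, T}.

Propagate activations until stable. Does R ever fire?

Gate 7: Q on → X on.
Gate 5: Y and X on → R on.

Yes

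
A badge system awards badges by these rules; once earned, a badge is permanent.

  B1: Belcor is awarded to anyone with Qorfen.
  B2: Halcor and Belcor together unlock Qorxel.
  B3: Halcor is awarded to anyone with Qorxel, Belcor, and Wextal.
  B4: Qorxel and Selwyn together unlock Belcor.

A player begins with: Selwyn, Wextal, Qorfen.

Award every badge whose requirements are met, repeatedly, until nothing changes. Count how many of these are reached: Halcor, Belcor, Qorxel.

1

With Qorfen, Belcor is earned (B1).
Halcor would need Qorxel, Belcor, and Wextal (B3), but Qorxel is never earned.
Belcor: reached.
Qorxel would need Halcor and Belcor (B2), but Halcor is never earned.
Reached: Belcor — 1 of the 3.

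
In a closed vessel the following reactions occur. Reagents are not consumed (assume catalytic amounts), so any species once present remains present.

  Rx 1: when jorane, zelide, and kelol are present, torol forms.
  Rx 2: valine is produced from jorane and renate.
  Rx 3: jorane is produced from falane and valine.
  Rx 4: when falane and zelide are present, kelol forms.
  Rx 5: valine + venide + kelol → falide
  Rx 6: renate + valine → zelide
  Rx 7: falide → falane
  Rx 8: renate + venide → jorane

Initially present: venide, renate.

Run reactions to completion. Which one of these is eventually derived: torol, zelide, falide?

renate and venide present → jorane forms (Rx 8).
jorane and renate present → valine forms (Rx 2).
renate and valine present → zelide forms (Rx 6).
falide would need valine, venide, and kelol (Rx 5), but kelol never forms. torol would need jorane, zelide, and kelol (Rx 1), but kelol never forms.

zelide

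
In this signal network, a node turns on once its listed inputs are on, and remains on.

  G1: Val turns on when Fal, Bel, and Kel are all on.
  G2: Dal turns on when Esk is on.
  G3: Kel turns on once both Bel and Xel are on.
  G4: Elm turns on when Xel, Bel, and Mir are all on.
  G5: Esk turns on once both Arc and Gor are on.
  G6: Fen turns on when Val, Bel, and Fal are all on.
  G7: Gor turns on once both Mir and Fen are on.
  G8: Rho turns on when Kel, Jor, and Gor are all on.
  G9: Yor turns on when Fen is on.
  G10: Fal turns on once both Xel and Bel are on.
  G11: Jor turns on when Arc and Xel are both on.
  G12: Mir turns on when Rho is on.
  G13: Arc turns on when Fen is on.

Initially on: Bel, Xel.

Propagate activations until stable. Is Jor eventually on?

Yes

G10: Xel and Bel on → Fal on.
G3: Bel and Xel on → Kel on.
Fal, Bel, and Kel are on, so Val turns on (G1).
Val, Bel, and Fal are on, so Fen turns on (G6).
G13: Fen on → Arc on.
Arc and Xel are on, so Jor turns on (G11).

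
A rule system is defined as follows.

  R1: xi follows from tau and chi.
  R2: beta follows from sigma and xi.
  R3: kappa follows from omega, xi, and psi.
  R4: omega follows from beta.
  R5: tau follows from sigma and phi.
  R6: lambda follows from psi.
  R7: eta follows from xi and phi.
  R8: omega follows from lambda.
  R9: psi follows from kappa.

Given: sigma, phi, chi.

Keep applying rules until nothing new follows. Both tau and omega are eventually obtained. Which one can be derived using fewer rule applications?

tau

tau: From sigma and phi, R5 gives tau. [1 rule application]
omega: From sigma and phi, R5 gives tau. From tau and chi, R1 gives xi. sigma and xi hold, so beta follows (R2). From beta, R4 gives omega. [4 rule applications]
tau needs fewer.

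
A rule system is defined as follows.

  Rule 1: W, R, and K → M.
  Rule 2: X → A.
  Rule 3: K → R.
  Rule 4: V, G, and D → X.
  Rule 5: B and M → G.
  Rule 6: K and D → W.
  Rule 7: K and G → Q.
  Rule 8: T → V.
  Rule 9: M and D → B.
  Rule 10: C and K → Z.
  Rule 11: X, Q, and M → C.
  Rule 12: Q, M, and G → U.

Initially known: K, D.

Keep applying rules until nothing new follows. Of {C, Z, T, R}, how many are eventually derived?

K holds, so R follows (Rule 3).
C would need X, Q, and M (Rule 11), but X is never established.
Z would need C and K (Rule 10), but C is never established.
No rule produces T, and it is not given.
R: reached.
Reached: R — 1 of the 4.

1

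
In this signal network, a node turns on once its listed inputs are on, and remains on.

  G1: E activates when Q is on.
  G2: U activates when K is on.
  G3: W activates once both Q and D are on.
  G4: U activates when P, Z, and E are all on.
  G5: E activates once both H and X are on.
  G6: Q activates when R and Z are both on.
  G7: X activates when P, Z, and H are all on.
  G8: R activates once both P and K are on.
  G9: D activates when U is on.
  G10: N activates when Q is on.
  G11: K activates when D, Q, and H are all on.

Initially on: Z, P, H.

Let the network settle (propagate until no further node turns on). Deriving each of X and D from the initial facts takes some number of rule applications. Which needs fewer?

X

X: G7: P, Z, and H on → X on. [1 rule application]
D: P, Z, and H are on, so X activates (G7). G5: H and X on → E on. P, Z, and E are on, so U activates (G4). U is on, so D activates (G9). [4 rule applications]
X needs fewer.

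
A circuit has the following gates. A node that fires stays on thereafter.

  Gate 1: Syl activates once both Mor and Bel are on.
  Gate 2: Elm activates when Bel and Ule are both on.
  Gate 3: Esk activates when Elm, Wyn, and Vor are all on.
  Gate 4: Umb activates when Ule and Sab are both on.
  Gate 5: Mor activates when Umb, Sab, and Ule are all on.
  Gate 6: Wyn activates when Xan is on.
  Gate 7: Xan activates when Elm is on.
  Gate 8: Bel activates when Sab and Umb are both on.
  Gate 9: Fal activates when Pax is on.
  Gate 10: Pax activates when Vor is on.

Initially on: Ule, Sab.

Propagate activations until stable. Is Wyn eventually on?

Ule and Sab are on, so Umb activates (Gate 4).
Gate 8: Sab and Umb on → Bel on.
Gate 2: Bel and Ule on → Elm on.
Elm is on, so Xan activates (Gate 7).
Xan is on, so Wyn activates (Gate 6).

Yes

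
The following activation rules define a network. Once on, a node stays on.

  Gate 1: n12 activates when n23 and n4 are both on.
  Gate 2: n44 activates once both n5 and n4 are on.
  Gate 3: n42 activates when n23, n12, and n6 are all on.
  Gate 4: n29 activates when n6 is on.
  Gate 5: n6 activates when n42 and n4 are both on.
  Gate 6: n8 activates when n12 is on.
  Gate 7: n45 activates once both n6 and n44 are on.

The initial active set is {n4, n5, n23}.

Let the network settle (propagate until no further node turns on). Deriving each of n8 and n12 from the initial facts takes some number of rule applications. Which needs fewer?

n12: n23 and n4 are on, so n12 activates (Gate 1). [1 rule application]
n8: Gate 1: n23 and n4 on → n12 on. n12 is on, so n8 activates (Gate 6). [2 rule applications]
n12 needs fewer.

n12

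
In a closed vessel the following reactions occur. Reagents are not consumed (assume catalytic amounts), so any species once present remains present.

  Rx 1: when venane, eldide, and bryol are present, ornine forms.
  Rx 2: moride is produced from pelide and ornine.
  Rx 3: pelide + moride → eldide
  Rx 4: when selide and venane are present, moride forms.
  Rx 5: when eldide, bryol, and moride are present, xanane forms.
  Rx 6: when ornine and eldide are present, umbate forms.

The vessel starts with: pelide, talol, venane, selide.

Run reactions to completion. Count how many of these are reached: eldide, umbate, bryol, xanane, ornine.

1

selide and venane present → moride forms (Rx 4).
pelide and moride present → eldide forms (Rx 3).
eldide: reached.
umbate would need ornine and eldide (Rx 6), but ornine never forms.
No rule produces bryol, and it is not given.
xanane would need eldide, bryol, and moride (Rx 5), but bryol never forms.
ornine would need venane, eldide, and bryol (Rx 1), but bryol never forms.
Reached: eldide — 1 of the 5.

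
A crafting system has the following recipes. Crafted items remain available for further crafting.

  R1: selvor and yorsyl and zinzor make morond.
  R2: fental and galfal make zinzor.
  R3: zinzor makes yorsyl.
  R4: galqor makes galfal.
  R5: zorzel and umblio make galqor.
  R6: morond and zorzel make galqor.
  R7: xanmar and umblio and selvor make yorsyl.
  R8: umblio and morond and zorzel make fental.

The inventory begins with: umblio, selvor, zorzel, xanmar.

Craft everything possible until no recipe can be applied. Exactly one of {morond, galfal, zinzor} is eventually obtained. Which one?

Using R5, zorzel and umblio make galqor.
galqor → galfal (R4).
morond would need selvor, yorsyl, and zinzor (R1), but zinzor is never obtained. zinzor would need fental and galfal (R2), but fental is never obtained.

galfal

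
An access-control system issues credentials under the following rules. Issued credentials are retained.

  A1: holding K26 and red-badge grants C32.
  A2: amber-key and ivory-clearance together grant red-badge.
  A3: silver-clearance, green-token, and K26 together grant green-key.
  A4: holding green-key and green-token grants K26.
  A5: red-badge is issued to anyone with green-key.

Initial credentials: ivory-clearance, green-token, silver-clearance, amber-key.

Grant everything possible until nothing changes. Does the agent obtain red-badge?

Yes

Holding amber-key and ivory-clearance grants red-badge (A2).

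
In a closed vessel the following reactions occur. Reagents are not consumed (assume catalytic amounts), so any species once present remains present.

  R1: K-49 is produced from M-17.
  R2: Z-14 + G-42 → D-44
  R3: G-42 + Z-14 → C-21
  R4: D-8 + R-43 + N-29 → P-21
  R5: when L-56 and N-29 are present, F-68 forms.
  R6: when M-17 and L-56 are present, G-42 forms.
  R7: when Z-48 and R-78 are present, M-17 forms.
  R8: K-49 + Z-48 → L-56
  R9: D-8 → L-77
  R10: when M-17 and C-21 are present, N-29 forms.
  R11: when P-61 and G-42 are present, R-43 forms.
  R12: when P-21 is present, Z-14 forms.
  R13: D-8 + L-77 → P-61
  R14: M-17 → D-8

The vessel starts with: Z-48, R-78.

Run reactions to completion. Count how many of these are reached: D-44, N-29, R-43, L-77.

Z-48 and R-78 present → M-17 forms (R7).
M-17 present → K-49 forms (R1).
M-17 present → D-8 forms (R14).
K-49 and Z-48 present → L-56 forms (R8).
D-8 present → L-77 forms (R9).
D-8 and L-77 present → P-61 forms (R13).
M-17 and L-56 present → G-42 forms (R6).
P-61 and G-42 present → R-43 forms (R11).
D-44 would need Z-14 and G-42 (R2), but Z-14 never forms.
N-29 would need M-17 and C-21 (R10), but C-21 never forms.
R-43: reached.
L-77: reached.
Reached: R-43 and L-77 — 2 of the 4.

2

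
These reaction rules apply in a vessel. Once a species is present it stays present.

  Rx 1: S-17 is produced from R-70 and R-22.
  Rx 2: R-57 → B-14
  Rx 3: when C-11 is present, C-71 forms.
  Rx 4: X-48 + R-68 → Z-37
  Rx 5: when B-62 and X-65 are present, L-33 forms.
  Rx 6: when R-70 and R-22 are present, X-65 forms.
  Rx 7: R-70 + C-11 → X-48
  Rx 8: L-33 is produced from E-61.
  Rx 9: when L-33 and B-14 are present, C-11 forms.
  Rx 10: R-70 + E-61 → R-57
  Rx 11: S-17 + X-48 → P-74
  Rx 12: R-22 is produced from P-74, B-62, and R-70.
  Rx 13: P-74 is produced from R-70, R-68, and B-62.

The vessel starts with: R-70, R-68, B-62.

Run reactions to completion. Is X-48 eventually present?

No

X-48 would need R-70 and C-11 (Rx 7), but C-11 never forms.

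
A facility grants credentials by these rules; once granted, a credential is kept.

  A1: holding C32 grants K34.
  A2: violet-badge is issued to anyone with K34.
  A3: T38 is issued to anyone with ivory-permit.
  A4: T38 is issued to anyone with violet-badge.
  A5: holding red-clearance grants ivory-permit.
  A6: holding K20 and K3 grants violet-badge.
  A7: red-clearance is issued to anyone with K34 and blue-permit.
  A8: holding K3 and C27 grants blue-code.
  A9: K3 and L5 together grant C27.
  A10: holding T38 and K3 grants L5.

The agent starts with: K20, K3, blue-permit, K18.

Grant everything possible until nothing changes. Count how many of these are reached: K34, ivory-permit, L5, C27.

Holding K20 and K3 grants violet-badge (A6).
Holding violet-badge grants T38 (A4).
Holding T38 and K3 grants L5 (A10).
Holding K3 and L5 grants C27 (A9).
K34 would need C32 (A1), but C32 is never granted.
ivory-permit would need red-clearance (A5), but red-clearance is never granted.
L5: reached.
C27: reached.
Reached: L5 and C27 — 2 of the 4.

2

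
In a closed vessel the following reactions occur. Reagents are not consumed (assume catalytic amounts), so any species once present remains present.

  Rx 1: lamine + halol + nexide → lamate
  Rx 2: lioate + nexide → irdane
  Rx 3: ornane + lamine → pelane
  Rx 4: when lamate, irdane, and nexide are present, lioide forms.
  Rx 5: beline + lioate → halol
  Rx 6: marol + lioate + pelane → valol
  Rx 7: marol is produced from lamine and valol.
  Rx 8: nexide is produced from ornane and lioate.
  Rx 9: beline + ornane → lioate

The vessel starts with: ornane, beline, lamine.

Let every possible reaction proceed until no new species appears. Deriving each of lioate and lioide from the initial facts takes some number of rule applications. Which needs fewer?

lioate: beline and ornane present → lioate forms (Rx 9). [1 rule application]
lioide: beline and ornane present → lioate forms (Rx 9). ornane and lioate present → nexide forms (Rx 8). beline and lioate present → halol forms (Rx 5). lioate and nexide present → irdane forms (Rx 2). lamine, halol, and nexide present → lamate forms (Rx 1). lamate, irdane, and nexide present → lioide forms (Rx 4). [6 rule applications]
lioate needs fewer.

lioate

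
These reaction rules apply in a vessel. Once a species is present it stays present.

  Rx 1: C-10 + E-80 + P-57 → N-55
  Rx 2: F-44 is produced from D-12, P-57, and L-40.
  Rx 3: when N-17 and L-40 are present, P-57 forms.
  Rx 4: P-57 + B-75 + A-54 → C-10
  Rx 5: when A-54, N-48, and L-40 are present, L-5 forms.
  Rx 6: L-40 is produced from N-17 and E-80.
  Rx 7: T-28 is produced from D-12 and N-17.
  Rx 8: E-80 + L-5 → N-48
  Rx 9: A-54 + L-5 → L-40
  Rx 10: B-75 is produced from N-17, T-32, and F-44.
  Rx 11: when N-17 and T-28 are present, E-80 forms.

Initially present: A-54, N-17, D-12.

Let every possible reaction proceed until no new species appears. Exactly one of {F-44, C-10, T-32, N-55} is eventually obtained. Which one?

F-44

D-12 and N-17 present → T-28 forms (Rx 7).
N-17 and T-28 present → E-80 forms (Rx 11).
N-17 and E-80 present → L-40 forms (Rx 6).
N-17 and L-40 present → P-57 forms (Rx 3).
D-12, P-57, and L-40 present → F-44 forms (Rx 2).
C-10 would need P-57, B-75, and A-54 (Rx 4), but B-75 never forms. N-55 would need C-10, E-80, and P-57 (Rx 1), but C-10 never forms. No rule produces T-32, and it is not given.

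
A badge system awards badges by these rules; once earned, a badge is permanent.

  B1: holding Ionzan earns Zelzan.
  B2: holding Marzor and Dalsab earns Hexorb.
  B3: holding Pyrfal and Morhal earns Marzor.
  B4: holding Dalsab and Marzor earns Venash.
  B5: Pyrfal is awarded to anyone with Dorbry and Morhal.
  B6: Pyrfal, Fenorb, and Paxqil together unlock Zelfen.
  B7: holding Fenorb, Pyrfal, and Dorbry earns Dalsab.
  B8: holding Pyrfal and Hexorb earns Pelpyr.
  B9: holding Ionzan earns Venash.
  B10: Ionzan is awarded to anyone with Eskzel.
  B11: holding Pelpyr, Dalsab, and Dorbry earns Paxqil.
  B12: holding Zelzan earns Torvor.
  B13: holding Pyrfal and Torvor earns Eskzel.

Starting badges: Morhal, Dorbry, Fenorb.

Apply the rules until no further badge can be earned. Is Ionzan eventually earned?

Ionzan would need Eskzel (B10), but Eskzel is never earned.

No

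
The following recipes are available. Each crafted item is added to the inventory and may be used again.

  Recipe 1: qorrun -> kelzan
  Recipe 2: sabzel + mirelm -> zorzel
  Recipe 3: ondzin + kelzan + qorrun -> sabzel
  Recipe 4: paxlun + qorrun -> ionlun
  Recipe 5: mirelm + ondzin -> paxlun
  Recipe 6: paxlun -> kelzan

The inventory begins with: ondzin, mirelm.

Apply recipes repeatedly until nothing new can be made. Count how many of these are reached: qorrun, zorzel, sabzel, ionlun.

No rule produces qorrun, and it is not given.
zorzel would need sabzel and mirelm (Recipe 2), but sabzel is never obtained.
sabzel would need ondzin, kelzan, and qorrun (Recipe 3), but qorrun is never obtained.
ionlun would need paxlun and qorrun (Recipe 4), but qorrun is never obtained.
None of the 4 are reached.

0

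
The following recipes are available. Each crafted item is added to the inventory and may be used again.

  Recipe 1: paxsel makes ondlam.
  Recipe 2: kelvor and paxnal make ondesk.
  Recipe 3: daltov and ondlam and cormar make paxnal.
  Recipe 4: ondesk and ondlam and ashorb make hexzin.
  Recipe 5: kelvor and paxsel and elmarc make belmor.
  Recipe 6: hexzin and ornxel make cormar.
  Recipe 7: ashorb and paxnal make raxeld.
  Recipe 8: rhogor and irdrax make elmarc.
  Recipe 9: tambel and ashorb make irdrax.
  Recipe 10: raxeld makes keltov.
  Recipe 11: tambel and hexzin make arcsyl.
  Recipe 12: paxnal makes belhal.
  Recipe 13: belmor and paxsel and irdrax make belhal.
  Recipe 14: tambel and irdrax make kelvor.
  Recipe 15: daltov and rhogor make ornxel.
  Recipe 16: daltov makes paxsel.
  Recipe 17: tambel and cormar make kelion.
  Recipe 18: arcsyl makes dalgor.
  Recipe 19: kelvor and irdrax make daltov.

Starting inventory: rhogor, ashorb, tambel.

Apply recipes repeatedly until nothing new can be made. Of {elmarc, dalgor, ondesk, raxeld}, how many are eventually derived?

1

tambel and ashorb → irdrax (Recipe 9).
rhogor and irdrax → elmarc (Recipe 8).
elmarc: reached.
dalgor would need arcsyl (Recipe 18), but arcsyl is never obtained.
ondesk would need kelvor and paxnal (Recipe 2), but paxnal is never obtained.
raxeld would need ashorb and paxnal (Recipe 7), but paxnal is never obtained.
Reached: elmarc — 1 of the 4.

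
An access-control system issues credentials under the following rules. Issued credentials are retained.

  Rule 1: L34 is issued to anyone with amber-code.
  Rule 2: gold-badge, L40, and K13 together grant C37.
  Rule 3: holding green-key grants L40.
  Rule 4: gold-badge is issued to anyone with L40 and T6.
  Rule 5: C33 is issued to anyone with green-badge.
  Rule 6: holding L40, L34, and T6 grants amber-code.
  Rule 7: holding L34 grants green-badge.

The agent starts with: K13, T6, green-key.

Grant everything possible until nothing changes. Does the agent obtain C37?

Yes

Holding green-key grants L40 (Rule 3).
Holding L40 and T6 grants gold-badge (Rule 4).
Holding gold-badge, L40, and K13 grants C37 (Rule 2).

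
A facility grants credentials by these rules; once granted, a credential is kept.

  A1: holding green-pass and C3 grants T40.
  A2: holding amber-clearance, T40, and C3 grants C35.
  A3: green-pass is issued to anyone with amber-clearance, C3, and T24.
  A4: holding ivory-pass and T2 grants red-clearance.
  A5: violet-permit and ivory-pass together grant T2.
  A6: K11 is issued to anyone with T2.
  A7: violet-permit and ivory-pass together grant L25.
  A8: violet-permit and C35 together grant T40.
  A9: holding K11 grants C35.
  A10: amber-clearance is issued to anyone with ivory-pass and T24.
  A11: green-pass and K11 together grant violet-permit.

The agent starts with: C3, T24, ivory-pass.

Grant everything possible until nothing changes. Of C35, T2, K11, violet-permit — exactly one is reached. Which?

C35

Holding ivory-pass and T24 grants amber-clearance (A10).
Holding amber-clearance, C3, and T24 grants green-pass (A3).
Holding green-pass and C3 grants T40 (A1).
Holding amber-clearance, T40, and C3 grants C35 (A2).
T2 would need violet-permit and ivory-pass (A5), but violet-permit is never granted. K11 would need T2 (A6), but T2 is never granted. violet-permit would need green-pass and K11 (A11), but K11 is never granted.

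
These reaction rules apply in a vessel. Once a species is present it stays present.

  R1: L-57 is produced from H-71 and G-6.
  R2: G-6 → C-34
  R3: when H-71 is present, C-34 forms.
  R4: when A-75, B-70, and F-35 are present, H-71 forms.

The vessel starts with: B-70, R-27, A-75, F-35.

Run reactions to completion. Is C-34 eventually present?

A-75, B-70, and F-35 present → H-71 forms (R4).
H-71 present → C-34 forms (R3).

Yes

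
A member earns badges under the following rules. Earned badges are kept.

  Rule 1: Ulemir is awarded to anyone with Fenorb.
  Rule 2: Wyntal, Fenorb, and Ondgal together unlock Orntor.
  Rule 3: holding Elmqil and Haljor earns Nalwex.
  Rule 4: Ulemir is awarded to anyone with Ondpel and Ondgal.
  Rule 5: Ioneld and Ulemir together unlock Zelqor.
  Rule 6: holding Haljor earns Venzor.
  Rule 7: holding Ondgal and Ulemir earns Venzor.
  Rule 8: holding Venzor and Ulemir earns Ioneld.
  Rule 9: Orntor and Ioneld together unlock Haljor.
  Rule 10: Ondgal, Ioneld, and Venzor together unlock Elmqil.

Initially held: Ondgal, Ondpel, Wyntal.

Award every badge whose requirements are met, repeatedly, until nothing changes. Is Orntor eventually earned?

Orntor would need Wyntal, Fenorb, and Ondgal (Rule 2), but Fenorb is never earned.

No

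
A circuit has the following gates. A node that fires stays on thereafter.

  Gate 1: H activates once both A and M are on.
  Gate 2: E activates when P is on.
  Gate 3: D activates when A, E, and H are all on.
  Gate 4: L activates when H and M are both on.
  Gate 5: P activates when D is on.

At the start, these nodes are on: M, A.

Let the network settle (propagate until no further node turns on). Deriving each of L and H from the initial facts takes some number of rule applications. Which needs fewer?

H: Gate 1: A and M on → H on. [1 rule application]
L: Gate 1: A and M on → H on. H and M are on, so L activates (Gate 4). [2 rule applications]
H needs fewer.

H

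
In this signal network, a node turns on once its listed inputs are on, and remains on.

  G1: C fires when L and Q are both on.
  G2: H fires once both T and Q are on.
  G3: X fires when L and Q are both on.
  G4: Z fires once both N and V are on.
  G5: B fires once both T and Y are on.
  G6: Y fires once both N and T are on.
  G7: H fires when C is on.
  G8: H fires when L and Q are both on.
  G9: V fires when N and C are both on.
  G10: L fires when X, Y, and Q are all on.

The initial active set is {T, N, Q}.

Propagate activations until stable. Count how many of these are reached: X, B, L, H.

2

T and Q are on, so H fires (G2).
G6: N and T on → Y on.
G5: T and Y on → B on.
X would need L and Q (G3), but L never turns on.
B: reached.
L would need X, Y, and Q (G10), but X never turns on.
H: reached.
Reached: B and H — 2 of the 4.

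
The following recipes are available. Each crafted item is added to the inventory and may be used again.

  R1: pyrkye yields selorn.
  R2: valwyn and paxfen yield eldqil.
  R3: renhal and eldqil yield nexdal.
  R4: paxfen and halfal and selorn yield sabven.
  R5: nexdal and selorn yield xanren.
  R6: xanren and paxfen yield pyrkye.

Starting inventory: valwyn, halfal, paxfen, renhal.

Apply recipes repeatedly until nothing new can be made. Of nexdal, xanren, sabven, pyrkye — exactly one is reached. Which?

nexdal

Using R2, valwyn and paxfen make eldqil.
renhal and eldqil → nexdal (R3).
sabven would need paxfen, halfal, and selorn (R4), but selorn is never obtained. pyrkye would need xanren and paxfen (R6), but xanren is never obtained. xanren would need nexdal and selorn (R5), but selorn is never obtained.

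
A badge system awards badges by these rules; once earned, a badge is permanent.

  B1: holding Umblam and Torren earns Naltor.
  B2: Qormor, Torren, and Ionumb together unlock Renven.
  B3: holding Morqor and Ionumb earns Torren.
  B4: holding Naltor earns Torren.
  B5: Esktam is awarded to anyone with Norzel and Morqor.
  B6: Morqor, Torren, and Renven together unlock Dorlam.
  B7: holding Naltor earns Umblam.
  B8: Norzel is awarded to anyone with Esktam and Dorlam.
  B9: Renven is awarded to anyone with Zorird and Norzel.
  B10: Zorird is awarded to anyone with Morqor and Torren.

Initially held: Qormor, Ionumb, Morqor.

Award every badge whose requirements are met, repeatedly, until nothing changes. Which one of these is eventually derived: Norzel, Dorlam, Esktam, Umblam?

Dorlam

With Morqor and Ionumb, Torren is earned (B3).
With Qormor, Torren, and Ionumb, Renven is earned (B2).
With Morqor, Torren, and Renven, Dorlam is earned (B6).
Esktam would need Norzel and Morqor (B5), but Norzel is never earned. Norzel would need Esktam and Dorlam (B8), but Esktam is never earned. Umblam would need Naltor (B7), but Naltor is never earned.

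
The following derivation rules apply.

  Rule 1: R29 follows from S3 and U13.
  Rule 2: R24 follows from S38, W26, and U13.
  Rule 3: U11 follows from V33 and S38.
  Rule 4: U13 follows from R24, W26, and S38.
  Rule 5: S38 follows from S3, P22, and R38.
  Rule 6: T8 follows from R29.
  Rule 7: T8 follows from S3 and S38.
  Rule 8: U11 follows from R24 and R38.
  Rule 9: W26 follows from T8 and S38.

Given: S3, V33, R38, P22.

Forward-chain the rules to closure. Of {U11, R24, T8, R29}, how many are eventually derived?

S3, P22, and R38 hold, so S38 follows (Rule 5).
V33 and S38 hold, so U11 follows (Rule 3).
S3 and S38 hold, so T8 follows (Rule 7).
U11: reached.
R24 would need S38, W26, and U13 (Rule 2), but U13 is never established.
T8: reached.
R29 would need S3 and U13 (Rule 1), but U13 is never established.
Reached: U11 and T8 — 2 of the 4.

2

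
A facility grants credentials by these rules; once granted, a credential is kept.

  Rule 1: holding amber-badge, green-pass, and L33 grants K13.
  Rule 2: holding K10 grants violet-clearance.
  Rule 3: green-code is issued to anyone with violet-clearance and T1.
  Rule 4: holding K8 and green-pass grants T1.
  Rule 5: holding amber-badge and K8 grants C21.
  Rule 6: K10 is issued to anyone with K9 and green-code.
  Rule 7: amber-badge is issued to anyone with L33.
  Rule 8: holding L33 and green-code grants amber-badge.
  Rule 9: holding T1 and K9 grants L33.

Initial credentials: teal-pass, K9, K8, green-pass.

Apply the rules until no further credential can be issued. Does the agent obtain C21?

Holding K8 and green-pass grants T1 (Rule 4).
Holding T1 and K9 grants L33 (Rule 9).
Holding L33 grants amber-badge (Rule 7).
Holding amber-badge and K8 grants C21 (Rule 5).

Yes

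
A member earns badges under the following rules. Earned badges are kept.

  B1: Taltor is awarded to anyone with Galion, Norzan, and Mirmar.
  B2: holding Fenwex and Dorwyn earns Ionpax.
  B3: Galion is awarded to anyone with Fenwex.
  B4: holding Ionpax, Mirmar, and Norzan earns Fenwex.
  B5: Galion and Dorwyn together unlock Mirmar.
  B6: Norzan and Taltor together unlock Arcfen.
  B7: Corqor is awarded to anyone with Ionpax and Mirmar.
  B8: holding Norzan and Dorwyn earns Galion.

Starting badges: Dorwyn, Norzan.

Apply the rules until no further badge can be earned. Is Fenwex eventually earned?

No

Fenwex would need Ionpax, Mirmar, and Norzan (B4), but Ionpax is never earned.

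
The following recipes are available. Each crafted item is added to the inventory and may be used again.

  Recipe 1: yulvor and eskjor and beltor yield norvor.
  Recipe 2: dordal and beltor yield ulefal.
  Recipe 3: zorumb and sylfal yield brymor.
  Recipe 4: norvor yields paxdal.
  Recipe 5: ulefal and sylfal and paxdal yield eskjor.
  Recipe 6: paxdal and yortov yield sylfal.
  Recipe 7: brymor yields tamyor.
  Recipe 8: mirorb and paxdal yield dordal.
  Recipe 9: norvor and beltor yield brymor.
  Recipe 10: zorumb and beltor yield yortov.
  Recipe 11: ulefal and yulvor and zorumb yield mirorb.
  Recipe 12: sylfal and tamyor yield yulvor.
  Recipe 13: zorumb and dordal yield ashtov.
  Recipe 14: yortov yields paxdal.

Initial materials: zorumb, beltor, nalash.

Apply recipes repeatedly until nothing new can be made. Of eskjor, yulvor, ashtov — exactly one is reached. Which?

Using Recipe 10, zorumb and beltor make yortov.
Using Recipe 14, yortov makes paxdal.
paxdal and yortov → sylfal (Recipe 6).
zorumb and sylfal → brymor (Recipe 3).
brymor → tamyor (Recipe 7).
sylfal and tamyor → yulvor (Recipe 12).
eskjor would need ulefal, sylfal, and paxdal (Recipe 5), but ulefal is never obtained. ashtov would need zorumb and dordal (Recipe 13), but dordal is never obtained.

yulvor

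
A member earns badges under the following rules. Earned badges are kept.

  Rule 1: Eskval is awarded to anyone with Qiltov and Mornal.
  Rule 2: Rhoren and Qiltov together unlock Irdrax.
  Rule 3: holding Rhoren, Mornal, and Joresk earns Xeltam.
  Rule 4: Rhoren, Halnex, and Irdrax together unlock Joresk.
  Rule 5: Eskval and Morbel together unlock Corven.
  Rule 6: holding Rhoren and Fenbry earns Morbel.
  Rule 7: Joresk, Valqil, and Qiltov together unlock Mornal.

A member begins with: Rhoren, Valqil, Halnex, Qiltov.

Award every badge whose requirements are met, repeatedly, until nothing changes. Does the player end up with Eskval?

Yes

With Rhoren and Qiltov, Irdrax is earned (Rule 2).
With Rhoren, Halnex, and Irdrax, Joresk is earned (Rule 4).
With Joresk, Valqil, and Qiltov, Mornal is earned (Rule 7).
With Qiltov and Mornal, Eskval is earned (Rule 1).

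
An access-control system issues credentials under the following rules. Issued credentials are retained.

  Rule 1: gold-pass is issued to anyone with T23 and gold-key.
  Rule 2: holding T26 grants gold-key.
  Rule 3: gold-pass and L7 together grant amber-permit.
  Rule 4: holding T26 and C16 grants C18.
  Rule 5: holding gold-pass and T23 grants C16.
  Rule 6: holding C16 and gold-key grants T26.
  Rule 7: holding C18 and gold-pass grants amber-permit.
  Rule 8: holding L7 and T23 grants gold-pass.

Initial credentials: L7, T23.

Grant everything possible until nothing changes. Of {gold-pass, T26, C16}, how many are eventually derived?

Holding L7 and T23 grants gold-pass (Rule 8).
Holding gold-pass and T23 grants C16 (Rule 5).
gold-pass: reached.
T26 would need C16 and gold-key (Rule 6), but gold-key is never granted.
C16: reached.
Reached: gold-pass and C16 — 2 of the 3.

2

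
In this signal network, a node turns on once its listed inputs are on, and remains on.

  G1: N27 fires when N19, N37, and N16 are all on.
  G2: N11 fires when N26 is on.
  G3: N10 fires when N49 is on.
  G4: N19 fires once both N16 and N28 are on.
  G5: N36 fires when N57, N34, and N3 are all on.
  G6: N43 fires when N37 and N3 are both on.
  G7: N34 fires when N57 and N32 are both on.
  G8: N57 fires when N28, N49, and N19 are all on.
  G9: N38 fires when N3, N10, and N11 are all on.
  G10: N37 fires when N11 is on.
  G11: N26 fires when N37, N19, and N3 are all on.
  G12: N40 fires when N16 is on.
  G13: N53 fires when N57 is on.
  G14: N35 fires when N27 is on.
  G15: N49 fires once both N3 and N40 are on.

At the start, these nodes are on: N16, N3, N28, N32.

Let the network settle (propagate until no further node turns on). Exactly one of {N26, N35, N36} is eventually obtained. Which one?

N16 is on, so N40 fires (G12).
N16 and N28 are on, so N19 fires (G4).
G15: N3 and N40 on → N49 on.
G8: N28, N49, and N19 on → N57 on.
N57 and N32 are on, so N34 fires (G7).
G5: N57, N34, and N3 on → N36 on.
N26 would need N37, N19, and N3 (G11), but N37 never turns on. N35 would need N27 (G14), but N27 never turns on.

N36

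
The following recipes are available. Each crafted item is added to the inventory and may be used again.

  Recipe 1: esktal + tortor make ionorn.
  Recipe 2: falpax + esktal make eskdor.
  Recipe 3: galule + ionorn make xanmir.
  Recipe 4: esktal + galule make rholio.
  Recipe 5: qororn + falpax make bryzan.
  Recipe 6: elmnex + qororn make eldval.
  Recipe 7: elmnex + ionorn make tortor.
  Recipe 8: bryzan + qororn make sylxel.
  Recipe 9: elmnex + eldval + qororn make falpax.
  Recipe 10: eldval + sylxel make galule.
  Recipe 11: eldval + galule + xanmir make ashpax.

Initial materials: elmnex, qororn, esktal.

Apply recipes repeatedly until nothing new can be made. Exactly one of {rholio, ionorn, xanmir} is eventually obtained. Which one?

rholio

Using Recipe 6, elmnex and qororn make eldval.
elmnex + eldval + qororn → falpax (Recipe 9).
qororn + falpax → bryzan (Recipe 5).
Using Recipe 8, bryzan and qororn make sylxel.
Using Recipe 10, eldval and sylxel make galule.
esktal + galule → rholio (Recipe 4).
xanmir would need galule and ionorn (Recipe 3), but ionorn is never obtained. ionorn would need esktal and tortor (Recipe 1), but tortor is never obtained.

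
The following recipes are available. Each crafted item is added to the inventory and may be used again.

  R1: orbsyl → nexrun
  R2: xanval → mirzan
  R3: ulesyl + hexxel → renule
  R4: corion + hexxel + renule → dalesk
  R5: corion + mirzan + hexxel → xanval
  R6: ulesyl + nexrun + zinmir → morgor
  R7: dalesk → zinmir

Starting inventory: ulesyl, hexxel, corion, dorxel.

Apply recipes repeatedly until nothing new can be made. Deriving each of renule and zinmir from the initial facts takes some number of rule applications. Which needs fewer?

renule: ulesyl + hexxel → renule (R3). [1 rule application]
zinmir: ulesyl + hexxel → renule (R3). Using R4, corion, hexxel, and renule make dalesk. dalesk → zinmir (R7). [3 rule applications]
renule needs fewer.

renule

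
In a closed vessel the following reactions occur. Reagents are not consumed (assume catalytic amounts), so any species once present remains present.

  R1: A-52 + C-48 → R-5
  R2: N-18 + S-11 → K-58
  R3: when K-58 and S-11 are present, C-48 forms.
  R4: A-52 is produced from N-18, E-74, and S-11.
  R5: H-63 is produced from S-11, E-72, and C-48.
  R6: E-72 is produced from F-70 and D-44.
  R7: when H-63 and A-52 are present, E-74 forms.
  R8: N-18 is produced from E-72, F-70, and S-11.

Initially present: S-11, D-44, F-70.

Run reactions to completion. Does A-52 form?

A-52 would need N-18, E-74, and S-11 (R4), but E-74 never forms.

No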